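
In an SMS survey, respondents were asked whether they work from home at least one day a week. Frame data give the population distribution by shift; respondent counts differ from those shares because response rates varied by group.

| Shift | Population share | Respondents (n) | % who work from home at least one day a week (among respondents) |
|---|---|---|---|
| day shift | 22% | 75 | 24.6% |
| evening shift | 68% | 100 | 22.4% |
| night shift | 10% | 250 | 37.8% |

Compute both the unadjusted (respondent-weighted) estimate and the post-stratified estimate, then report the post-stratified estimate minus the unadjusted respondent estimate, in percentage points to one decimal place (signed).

-7.4 percentage points

Without adjustment, the pooled respondent share is:
  (75/425)×24.6 + (100/425)×22.4 + (250/425)×37.8 = 31.8471%
Post-stratifying to population shares instead:
  0.22×24.6 + 0.68×22.4 + 0.1×37.8 = 24.424%
Difference = 24.424 − 31.8471 = -7.4231 pp.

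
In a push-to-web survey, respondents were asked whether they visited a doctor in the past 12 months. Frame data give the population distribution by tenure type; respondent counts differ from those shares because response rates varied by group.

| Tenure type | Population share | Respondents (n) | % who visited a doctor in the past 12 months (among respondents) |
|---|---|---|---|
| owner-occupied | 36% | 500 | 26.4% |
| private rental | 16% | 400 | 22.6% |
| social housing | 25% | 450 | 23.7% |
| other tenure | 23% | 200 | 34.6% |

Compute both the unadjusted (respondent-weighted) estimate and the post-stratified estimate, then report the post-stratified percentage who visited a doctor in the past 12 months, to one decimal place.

Naive respondent-only estimate (weights = respondent counts):
  (500/1550)×26.4 + (400/1550)×22.6 + (450/1550)×23.7 + (200/1550)×34.6 = 25.6935%
Post-stratifying to population shares instead:
  0.36×26.4 + 0.16×22.6 + 0.25×23.7 + 0.23×34.6 = 27.003%

27.0%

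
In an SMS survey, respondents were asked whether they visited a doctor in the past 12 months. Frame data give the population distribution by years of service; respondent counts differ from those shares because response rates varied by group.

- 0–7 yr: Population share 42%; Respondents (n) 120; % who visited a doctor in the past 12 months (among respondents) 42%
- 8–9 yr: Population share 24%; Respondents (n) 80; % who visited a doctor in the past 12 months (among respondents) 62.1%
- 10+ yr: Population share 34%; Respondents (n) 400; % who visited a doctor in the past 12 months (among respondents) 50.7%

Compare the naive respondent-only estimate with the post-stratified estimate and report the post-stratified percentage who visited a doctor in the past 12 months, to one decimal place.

Naive respondent-only estimate (weights = respondent counts):
  (120/600)×42 + (80/600)×62.1 + (400/600)×50.7 = 50.48%
Post-stratifying to population shares instead:
  0.42×42 + 0.24×62.1 + 0.34×50.7 = 49.782%

49.8%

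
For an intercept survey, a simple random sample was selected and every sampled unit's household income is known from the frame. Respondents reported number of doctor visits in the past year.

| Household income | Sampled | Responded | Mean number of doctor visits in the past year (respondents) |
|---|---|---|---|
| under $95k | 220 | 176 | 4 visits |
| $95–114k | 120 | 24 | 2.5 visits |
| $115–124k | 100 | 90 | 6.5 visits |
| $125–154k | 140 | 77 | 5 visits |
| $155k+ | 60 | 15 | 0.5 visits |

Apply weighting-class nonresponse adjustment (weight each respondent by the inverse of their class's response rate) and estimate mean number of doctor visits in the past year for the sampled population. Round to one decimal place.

4.0

Class response rates: under $95k 176/220 = 80%, $95–114k 24/120 = 20%, $115–124k 90/100 = 90%, $125–154k 77/140 = 55%, $155k+ 15/60 = 25%.
Each respondent's weight = sampled/responded in their class; summing within a class gives n_sampled, so:
  under $95k: 220 × 4 = 880
  $95–114k: 120 × 2.5 = 300
  $115–124k: 100 × 6.5 = 650
  $125–154k: 140 × 5 = 700
  $155k+: 60 × 0.5 = 30
Adjusted estimate = 2560 / 640 = 4 → 4.0.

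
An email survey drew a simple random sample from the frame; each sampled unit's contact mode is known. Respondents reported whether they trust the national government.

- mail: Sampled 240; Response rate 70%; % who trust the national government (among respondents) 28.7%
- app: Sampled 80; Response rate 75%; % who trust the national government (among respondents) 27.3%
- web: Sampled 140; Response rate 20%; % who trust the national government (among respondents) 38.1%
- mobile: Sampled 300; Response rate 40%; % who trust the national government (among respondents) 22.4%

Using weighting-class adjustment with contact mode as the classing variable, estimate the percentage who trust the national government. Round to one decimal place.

Weighting each respondent by the inverse class response rate inflates each class back to its sampled size, so the class weight is n_sampled:
  mail: 240 × 28.7 = 6888
  app: 80 × 27.3 = 2184
  web: 140 × 38.1 = 5334
  mobile: 300 × 22.4 = 6720
Adjusted estimate = 21,126 / 760 = 27.7974 → 27.8%.

27.8%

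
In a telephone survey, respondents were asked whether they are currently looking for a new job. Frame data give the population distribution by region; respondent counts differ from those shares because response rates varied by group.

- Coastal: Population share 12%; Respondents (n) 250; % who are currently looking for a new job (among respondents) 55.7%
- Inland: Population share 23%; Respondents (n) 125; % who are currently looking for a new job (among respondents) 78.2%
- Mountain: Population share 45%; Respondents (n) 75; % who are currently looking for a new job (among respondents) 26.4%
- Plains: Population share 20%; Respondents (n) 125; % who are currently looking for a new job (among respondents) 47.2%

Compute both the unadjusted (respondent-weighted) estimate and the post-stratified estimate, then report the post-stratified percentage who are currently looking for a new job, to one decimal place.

46.0%

Naive respondent-only estimate (weights = respondent counts):
  (250/575)×55.7 + (125/575)×78.2 + (75/575)×26.4 + (125/575)×47.2 = 54.9217%
Post-stratifying to population shares instead:
  0.12×55.7 + 0.23×78.2 + 0.45×26.4 + 0.2×47.2 = 45.99%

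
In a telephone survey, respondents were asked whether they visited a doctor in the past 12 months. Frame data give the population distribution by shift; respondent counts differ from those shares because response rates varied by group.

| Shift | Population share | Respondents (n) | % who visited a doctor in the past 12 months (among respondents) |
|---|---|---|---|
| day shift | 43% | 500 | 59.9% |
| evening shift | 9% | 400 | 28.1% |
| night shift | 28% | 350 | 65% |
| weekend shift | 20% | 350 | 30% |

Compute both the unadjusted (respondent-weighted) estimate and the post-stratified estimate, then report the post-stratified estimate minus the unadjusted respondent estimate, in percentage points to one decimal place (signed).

Without adjustment, the pooled respondent share is:
  (500/1600)×59.9 + (400/1600)×28.1 + (350/1600)×65 + (350/1600)×30 = 46.525%
Reweighting by population shift shares:
  0.43×59.9 + 0.09×28.1 + 0.28×65 + 0.2×30 = 52.486%
Difference = 52.486 − 46.525 = 5.961 pp.

+6.0 percentage points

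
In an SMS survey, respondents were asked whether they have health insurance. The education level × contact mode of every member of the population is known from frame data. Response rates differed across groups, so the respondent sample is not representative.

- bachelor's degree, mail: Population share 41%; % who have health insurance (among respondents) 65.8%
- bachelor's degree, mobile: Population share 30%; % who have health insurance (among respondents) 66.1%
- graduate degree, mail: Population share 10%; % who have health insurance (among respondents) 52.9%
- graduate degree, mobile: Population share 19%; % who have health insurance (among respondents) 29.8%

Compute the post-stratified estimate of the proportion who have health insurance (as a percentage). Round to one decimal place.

Reweight to the known education level × contact mode distribution:
  bachelor's degree, mail: 0.41 × 65.8 = 26.978
  bachelor's degree, mobile: 0.3 × 66.1 = 19.83
  graduate degree, mail: 0.1 × 52.9 = 5.29
  graduate degree, mobile: 0.19 × 29.8 = 5.662
Post-stratified estimate = 57.76 → 57.8%.

57.8%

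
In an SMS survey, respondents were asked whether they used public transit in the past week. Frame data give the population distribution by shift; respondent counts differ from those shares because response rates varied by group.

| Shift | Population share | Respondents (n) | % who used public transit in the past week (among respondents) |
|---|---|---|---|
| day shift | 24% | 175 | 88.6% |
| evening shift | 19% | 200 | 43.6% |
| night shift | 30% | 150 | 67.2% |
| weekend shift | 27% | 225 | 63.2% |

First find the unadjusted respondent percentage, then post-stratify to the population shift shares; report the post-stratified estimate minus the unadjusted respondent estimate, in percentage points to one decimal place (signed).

Unadjusted (pooled respondent) estimate weights by respondent counts:
  (175/750)×88.6 + (200/750)×43.6 + (150/750)×67.2 + (225/750)×63.2 = 64.7%
Post-stratified estimate weights by population shares:
  0.24×88.6 + 0.19×43.6 + 0.3×67.2 + 0.27×63.2 = 66.772%
Difference = 66.772 − 64.7 = 2.072 pp.

+2.1 percentage points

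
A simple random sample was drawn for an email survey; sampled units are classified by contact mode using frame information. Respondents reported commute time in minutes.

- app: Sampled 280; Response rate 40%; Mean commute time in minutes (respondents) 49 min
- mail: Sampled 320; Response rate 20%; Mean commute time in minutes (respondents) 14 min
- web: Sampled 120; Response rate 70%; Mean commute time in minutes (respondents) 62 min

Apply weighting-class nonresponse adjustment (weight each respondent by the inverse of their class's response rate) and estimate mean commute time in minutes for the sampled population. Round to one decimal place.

35.6

Weighting each respondent by the inverse class response rate inflates each class back to its sampled size, so the class weight is n_sampled:
  app: 280 × 49 = 13,720
  mail: 320 × 14 = 4480
  web: 120 × 62 = 7440
Adjusted estimate = 25,640 / 720 = 35.6111 → 35.6.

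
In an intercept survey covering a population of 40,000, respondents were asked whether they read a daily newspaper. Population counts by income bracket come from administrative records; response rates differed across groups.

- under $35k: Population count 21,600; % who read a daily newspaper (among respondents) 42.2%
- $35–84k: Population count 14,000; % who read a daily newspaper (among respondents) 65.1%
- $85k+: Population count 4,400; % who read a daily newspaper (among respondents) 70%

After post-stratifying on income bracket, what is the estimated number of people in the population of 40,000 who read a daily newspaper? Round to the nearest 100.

Apply each group's respondent rate to its population count:
  under $35k: 21,600 × 42.2% = 9115.2
  $35–84k: 14,000 × 65.1% = 9114
  $85k+: 4,400 × 70% = 3080
Estimated total = 21309.2 → 21,300.

21,300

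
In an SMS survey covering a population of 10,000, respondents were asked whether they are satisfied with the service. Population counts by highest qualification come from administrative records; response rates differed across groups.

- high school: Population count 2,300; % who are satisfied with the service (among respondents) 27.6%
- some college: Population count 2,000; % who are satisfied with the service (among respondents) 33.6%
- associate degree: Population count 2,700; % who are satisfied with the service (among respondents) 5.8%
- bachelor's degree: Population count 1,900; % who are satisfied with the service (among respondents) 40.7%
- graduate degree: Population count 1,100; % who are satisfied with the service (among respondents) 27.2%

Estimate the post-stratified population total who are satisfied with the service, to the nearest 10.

Estimated count per cell = population count × respondent percentage:
  high school: 2,300 × 27.6% = 634.8
  some college: 2,000 × 33.6% = 672
  associate degree: 2,700 × 5.8% = 156.6
  bachelor's degree: 1,900 × 40.7% = 773.3
  graduate degree: 1,100 × 27.2% = 299.2
Estimated total = 2535.9 → 2,540.

2,540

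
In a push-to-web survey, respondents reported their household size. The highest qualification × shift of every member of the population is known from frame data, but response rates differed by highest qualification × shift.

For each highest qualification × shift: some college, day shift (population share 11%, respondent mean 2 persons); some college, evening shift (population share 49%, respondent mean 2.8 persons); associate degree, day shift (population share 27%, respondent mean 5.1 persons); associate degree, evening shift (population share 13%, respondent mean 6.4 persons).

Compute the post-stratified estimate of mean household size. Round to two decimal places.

3.80

Reweight to the known highest qualification × shift distribution:
  some college, day shift: 0.11 × 2 = 0.22
  some college, evening shift: 0.49 × 2.8 = 1.372
  associate degree, day shift: 0.27 × 5.1 = 1.377
  associate degree, evening shift: 0.13 × 6.4 = 0.832
Post-stratified estimate = 3.801 → 3.80.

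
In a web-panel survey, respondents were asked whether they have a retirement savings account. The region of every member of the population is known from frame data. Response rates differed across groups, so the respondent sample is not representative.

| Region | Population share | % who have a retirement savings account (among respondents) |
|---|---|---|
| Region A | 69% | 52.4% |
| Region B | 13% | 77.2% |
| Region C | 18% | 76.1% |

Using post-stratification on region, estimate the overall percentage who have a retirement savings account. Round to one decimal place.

Weight each group's respondent value by its population share:
  Region A: 0.69 × 52.4 = 36.156
  Region B: 0.13 × 77.2 = 10.036
  Region C: 0.18 × 76.1 = 13.698
Post-stratified estimate = 59.89 → 59.9%.

59.9%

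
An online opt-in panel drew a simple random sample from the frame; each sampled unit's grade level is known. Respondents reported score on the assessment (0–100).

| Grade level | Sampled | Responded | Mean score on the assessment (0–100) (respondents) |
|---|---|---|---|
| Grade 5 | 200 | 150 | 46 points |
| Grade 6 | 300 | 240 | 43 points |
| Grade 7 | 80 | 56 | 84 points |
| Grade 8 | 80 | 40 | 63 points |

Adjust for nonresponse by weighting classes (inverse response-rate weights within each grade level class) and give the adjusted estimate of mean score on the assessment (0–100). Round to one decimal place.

Response rates by class: Grade 5 150/200 = 75%, Grade 6 240/300 = 80%, Grade 7 56/80 = 70%, Grade 8 40/80 = 50%.
With weight = n_sampled/n_responded per class, the weighted class total is n_sampled:
  Grade 5: 200 × 46 = 9200
  Grade 6: 300 × 43 = 12,900
  Grade 7: 80 × 84 = 6720
  Grade 8: 80 × 63 = 5040
Adjusted estimate = 33,860 / 660 = 51.303 → 51.3.

51.3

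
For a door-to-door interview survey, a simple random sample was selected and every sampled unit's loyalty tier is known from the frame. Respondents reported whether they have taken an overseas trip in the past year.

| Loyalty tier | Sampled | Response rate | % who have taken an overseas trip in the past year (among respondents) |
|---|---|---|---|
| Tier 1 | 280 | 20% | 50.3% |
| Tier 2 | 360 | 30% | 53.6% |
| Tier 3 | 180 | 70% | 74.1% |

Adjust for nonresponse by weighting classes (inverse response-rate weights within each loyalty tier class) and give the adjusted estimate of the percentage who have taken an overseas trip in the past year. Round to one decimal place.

57.0%

Weighting each respondent by the inverse class response rate inflates each class back to its sampled size, so the class weight is n_sampled:
  Tier 1: 280 × 50.3 = 14,084
  Tier 2: 360 × 53.6 = 19,296
  Tier 3: 180 × 74.1 = 13338
Adjusted estimate = 46,718 / 820 = 56.9732 → 57.0%.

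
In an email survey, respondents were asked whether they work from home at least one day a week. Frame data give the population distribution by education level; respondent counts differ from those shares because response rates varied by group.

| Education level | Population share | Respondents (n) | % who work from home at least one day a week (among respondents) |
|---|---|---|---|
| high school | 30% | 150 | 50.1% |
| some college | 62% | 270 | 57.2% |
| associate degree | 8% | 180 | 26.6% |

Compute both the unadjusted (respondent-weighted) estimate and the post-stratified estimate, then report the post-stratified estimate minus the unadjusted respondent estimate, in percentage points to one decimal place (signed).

+6.4 percentage points

Without adjustment, the pooled respondent share is:
  (150/600)×50.1 + (270/600)×57.2 + (180/600)×26.6 = 46.245%
Reweighting by population education level shares:
  0.3×50.1 + 0.62×57.2 + 0.08×26.6 = 52.622%
Difference = 52.622 − 46.245 = 6.377 pp.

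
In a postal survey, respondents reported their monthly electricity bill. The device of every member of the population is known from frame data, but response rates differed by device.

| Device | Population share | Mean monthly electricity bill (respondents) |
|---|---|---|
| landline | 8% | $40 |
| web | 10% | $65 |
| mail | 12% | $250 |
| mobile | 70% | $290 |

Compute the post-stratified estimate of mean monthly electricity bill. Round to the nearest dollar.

Post-stratification weights by population share, not respondent share:
  landline: 0.08 × 40 = 3.2
  web: 0.1 × 65 = 6.5
  mail: 0.12 × 250 = 30
  mobile: 0.7 × 290 = 203
Post-stratified estimate = 242.7 → $243.

$243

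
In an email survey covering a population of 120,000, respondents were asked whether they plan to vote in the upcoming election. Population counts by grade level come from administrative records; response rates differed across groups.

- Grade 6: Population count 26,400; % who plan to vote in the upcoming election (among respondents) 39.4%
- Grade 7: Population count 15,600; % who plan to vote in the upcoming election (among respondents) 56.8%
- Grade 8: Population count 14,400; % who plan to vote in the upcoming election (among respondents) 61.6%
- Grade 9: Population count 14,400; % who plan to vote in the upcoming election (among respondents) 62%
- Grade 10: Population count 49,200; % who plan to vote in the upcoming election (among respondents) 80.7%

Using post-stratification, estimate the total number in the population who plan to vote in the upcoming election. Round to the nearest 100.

76,800

Estimated count per cell = population count × respondent percentage:
  Grade 6: 26,400 × 39.4% = 10401.6
  Grade 7: 15,600 × 56.8% = 8860.8
  Grade 8: 14,400 × 61.6% = 8870.4
  Grade 9: 14,400 × 62% = 8928
  Grade 10: 49,200 × 80.7% = 39704.4
Estimated total = 76765.2 → 76,800.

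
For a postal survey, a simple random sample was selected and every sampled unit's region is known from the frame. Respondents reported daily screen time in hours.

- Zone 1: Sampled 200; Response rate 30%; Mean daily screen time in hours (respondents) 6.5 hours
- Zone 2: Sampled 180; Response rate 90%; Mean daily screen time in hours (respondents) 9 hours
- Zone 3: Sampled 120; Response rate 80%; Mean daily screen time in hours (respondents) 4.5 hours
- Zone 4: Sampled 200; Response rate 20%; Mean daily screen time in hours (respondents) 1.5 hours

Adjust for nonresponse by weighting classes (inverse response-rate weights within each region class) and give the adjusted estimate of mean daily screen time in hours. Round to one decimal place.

5.4

Weighting each respondent by the inverse class response rate inflates each class back to its sampled size, so the class weight is n_sampled:
  Zone 1: 200 × 6.5 = 1300
  Zone 2: 180 × 9 = 1620
  Zone 3: 120 × 4.5 = 540
  Zone 4: 200 × 1.5 = 300
Adjusted estimate = 3760 / 700 = 5.37143 → 5.4.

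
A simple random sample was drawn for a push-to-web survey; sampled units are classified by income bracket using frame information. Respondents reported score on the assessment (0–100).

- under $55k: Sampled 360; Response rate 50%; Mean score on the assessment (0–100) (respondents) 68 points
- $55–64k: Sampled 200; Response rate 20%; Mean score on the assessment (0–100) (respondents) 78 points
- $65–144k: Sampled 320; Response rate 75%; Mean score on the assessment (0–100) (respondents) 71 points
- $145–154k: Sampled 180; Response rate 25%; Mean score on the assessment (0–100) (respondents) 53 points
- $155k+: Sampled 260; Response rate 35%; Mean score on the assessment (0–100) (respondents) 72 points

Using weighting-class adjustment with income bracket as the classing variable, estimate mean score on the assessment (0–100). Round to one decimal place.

With weight = n_sampled/n_responded per class, the weighted class total is n_sampled:
  under $55k: 360 × 68 = 24,480
  $55–64k: 200 × 78 = 15,600
  $65–144k: 320 × 71 = 22,720
  $145–154k: 180 × 53 = 9540
  $155k+: 260 × 72 = 18,720
Adjusted estimate = 91,060 / 1,320 = 68.9848 → 69.0.

69.0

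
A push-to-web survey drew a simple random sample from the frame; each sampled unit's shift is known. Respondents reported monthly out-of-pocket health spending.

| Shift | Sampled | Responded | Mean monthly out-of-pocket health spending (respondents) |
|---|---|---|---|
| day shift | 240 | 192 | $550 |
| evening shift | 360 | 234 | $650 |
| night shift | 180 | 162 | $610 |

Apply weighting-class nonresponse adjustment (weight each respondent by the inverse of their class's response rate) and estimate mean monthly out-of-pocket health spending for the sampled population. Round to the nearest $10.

Response rates by class: day shift 192/240 = 80%, evening shift 234/360 = 65%, night shift 162/180 = 90%.
Weighting each respondent by the inverse class response rate inflates each class back to its sampled size, so the class weight is n_sampled:
  day shift: 240 × 550 = 132,000
  evening shift: 360 × 650 = 234,000
  night shift: 180 × 610 = 109,800
Adjusted estimate = 475,800 / 780 = 610 → $610.

$610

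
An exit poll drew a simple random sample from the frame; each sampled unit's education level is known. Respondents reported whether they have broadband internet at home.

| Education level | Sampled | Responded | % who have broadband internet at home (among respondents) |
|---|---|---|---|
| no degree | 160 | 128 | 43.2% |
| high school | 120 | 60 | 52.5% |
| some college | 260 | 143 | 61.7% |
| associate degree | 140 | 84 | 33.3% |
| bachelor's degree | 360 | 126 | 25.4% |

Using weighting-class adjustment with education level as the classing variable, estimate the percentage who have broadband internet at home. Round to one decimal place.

Class response rates: no degree 128/160 = 80%, high school 60/120 = 50%, some college 143/260 = 55%, associate degree 84/140 = 60%, bachelor's degree 126/360 = 35%.
With weight = n_sampled/n_responded per class, the weighted class total is n_sampled:
  no degree: 160 × 43.2 = 6912
  high school: 120 × 52.5 = 6300
  some college: 260 × 61.7 = 16,042
  associate degree: 140 × 33.3 = 4662
  bachelor's degree: 360 × 25.4 = 9144
Adjusted estimate = 43,060 / 1,040 = 41.4038 → 41.4%.

41.4%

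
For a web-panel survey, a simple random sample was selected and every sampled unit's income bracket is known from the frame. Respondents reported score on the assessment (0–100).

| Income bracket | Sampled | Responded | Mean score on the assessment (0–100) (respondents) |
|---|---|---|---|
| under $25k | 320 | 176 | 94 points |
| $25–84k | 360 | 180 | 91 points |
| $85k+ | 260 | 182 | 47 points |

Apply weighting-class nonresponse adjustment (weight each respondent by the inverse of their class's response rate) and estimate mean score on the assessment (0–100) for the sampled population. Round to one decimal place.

79.9

Class response rates: under $25k 176/320 = 55%, $25–84k 180/360 = 50%, $85k+ 182/260 = 70%.
Inverse-response-rate weighting restores each class to its sampled count, so class totals weight by n_sampled:
  under $25k: 320 × 94 = 30,080
  $25–84k: 360 × 91 = 32,760
  $85k+: 260 × 47 = 12,220
Adjusted estimate = 75,060 / 940 = 79.8511 → 79.9.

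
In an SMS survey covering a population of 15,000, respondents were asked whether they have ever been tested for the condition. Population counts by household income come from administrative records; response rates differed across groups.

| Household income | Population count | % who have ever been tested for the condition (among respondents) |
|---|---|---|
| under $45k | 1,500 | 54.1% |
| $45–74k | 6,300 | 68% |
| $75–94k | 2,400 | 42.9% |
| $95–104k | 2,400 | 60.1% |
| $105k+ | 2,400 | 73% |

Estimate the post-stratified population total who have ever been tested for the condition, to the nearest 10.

9,320

Estimated count per cell = population count × respondent percentage:
  under $45k: 1,500 × 54.1% = 811.5
  $45–74k: 6,300 × 68% = 4284
  $75–94k: 2,400 × 42.9% = 1029.6
  $95–104k: 2,400 × 60.1% = 1442.4
  $105k+: 2,400 × 73% = 1752
Estimated total = 9319.5 → 9,320.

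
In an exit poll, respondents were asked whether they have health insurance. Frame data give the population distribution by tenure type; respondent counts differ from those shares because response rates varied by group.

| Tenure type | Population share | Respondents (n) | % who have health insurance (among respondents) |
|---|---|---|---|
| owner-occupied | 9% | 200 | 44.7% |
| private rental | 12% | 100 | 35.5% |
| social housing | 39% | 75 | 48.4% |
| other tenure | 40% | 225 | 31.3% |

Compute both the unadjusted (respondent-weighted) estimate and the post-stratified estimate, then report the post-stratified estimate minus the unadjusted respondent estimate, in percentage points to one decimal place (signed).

+1.1 percentage points

Unadjusted (pooled respondent) estimate weights by respondent counts:
  (200/600)×44.7 + (100/600)×35.5 + (75/600)×48.4 + (225/600)×31.3 = 38.6042%
Post-stratifying to population shares instead:
  0.09×44.7 + 0.12×35.5 + 0.39×48.4 + 0.4×31.3 = 39.679%
Difference = 39.679 − 38.6042 = 1.0748 pp.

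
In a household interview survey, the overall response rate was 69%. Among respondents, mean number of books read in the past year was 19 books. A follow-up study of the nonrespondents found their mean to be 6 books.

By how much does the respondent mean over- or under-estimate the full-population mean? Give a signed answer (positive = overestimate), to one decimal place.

Nonresponse fraction = 1 − 0.69 = 0.31.
Bias = (nonresponse fraction) × (respondent mean − nonrespondent mean)
     = 0.31 × (19 − 6) = 0.31 × 13 = 4.03.

+4.0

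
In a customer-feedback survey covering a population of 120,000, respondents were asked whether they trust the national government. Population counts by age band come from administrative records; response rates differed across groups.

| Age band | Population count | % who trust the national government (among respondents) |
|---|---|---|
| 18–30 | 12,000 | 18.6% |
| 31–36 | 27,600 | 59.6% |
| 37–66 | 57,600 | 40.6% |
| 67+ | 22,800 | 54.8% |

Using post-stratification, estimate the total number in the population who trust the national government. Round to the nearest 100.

54,600

Each cell contributes its population count × the respondent rate:
  18–30: 12,000 × 18.6% = 2232
  31–36: 27,600 × 59.6% = 16449.6
  37–66: 57,600 × 40.6% = 23385.6
  67+: 22,800 × 54.8% = 12494.4
Estimated total = 54561.6 → 54,600.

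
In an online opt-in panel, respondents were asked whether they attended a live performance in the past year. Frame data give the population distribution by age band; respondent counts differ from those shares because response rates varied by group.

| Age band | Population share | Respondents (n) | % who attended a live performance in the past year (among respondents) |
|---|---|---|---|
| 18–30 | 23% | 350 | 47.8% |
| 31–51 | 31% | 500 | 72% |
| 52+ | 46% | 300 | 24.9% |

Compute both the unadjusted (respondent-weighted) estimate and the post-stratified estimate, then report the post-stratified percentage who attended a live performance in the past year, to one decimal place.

Without adjustment, the pooled respondent share is:
  (350/1150)×47.8 + (500/1150)×72 + (300/1150)×24.9 = 52.3478%
Post-stratifying to population shares instead:
  0.23×47.8 + 0.31×72 + 0.46×24.9 = 44.768%

44.8%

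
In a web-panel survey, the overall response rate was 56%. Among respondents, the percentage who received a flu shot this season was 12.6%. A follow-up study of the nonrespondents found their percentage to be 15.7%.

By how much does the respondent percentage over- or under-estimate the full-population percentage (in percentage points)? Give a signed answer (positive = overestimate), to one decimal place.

Nonresponse fraction = 1 − 0.56 = 0.44.
Bias = (nonresponse fraction) × (respondent percentage − nonrespondent percentage)
     = 0.44 × (12.6 − 15.7) = 0.44 × -3.1 = -1.364.

-1.4 percentage points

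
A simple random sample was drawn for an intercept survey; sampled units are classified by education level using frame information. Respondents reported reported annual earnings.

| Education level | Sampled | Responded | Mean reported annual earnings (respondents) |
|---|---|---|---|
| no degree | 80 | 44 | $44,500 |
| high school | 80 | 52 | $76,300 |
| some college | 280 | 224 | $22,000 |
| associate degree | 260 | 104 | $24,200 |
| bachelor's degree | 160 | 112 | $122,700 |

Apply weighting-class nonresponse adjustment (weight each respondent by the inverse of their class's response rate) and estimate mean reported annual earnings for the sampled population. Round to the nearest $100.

$48,500

Response rates by class: no degree 44/80 = 55%, high school 52/80 = 65%, some college 224/280 = 80%, associate degree 104/260 = 40%, bachelor's degree 112/160 = 70%.
Inverse-response-rate weighting restores each class to its sampled count, so class totals weight by n_sampled:
  no degree: 80 × 44,500 = 3,560,000
  high school: 80 × 76,300 = 6,104,000
  some college: 280 × 22,000 = 6,160,000
  associate degree: 260 × 24,200 = 6,292,000
  bachelor's degree: 160 × 122,700 = 19,632,000
Adjusted estimate = 41,748,000 / 860 = 48544.2 → $48,500.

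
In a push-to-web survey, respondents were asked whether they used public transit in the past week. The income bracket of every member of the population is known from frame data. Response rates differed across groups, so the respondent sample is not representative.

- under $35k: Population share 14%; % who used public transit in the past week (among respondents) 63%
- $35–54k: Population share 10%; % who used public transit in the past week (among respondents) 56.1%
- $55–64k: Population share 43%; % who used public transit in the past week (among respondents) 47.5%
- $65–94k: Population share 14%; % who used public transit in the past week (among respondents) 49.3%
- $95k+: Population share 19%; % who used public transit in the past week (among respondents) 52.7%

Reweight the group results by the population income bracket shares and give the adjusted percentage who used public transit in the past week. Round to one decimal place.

Post-stratification weights by population share, not respondent share:
  under $35k: 0.14 × 63 = 8.82
  $35–54k: 0.1 × 56.1 = 5.61
  $55–64k: 0.43 × 47.5 = 20.425
  $65–94k: 0.14 × 49.3 = 6.902
  $95k+: 0.19 × 52.7 = 10.013
Post-stratified estimate = 51.77 → 51.8%.

51.8%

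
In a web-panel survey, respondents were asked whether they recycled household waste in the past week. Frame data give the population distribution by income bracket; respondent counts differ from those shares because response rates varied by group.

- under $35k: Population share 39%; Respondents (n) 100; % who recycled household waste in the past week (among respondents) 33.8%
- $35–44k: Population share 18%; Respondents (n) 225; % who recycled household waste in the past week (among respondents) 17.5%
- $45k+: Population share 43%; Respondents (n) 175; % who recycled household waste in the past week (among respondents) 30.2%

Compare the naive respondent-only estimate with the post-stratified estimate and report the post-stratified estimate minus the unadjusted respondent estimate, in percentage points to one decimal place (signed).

Naive respondent-only estimate (weights = respondent counts):
  (100/500)×33.8 + (225/500)×17.5 + (175/500)×30.2 = 25.205%
Reweighting by population income bracket shares:
  0.39×33.8 + 0.18×17.5 + 0.43×30.2 = 29.318%
Difference = 29.318 − 25.205 = 4.113 pp.

+4.1 percentage points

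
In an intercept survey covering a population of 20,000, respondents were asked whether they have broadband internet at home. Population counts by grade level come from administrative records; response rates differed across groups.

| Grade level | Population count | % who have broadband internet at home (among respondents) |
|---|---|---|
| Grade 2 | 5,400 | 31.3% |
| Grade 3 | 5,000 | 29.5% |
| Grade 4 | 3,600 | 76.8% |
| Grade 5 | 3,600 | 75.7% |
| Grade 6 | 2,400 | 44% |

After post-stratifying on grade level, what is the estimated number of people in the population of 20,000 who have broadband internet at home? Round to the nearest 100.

9,700

Each cell contributes its population count × the respondent rate:
  Grade 2: 5,400 × 31.3% = 1690.2
  Grade 3: 5,000 × 29.5% = 1475
  Grade 4: 3,600 × 76.8% = 2764.8
  Grade 5: 3,600 × 75.7% = 2725.2
  Grade 6: 2,400 × 44% = 1056
Estimated total = 9711.2 → 9,700.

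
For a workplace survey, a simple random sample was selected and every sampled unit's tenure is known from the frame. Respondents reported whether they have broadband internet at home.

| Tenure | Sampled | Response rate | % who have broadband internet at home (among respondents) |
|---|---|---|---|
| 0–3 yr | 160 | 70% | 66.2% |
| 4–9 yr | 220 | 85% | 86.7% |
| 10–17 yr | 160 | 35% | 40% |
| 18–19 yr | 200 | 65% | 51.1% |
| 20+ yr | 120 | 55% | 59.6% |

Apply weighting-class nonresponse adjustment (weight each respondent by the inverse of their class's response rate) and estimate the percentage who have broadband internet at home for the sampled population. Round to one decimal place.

With weight = n_sampled/n_responded per class, the weighted class total is n_sampled:
  0–3 yr: 160 × 66.2 = 10,592
  4–9 yr: 220 × 86.7 = 19,074
  10–17 yr: 160 × 40 = 6400
  18–19 yr: 200 × 51.1 = 10,220
  20+ yr: 120 × 59.6 = 7152
Adjusted estimate = 53,438 / 860 = 62.1372 → 62.1%.

62.1%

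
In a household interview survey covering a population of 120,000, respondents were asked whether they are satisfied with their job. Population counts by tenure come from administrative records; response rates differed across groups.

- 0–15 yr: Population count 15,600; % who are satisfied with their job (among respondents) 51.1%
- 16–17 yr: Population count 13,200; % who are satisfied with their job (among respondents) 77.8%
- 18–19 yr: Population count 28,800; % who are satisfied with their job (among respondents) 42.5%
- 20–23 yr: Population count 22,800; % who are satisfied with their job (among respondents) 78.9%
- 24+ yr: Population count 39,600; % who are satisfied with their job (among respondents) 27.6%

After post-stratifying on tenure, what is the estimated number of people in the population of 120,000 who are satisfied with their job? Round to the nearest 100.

59,400

Apply each group's respondent rate to its population count:
  0–15 yr: 15,600 × 51.1% = 7971.6
  16–17 yr: 13,200 × 77.8% = 10269.6
  18–19 yr: 28,800 × 42.5% = 12,240
  20–23 yr: 22,800 × 78.9% = 17989.2
  24+ yr: 39,600 × 27.6% = 10929.6
Estimated total = 59,400 → 59,400.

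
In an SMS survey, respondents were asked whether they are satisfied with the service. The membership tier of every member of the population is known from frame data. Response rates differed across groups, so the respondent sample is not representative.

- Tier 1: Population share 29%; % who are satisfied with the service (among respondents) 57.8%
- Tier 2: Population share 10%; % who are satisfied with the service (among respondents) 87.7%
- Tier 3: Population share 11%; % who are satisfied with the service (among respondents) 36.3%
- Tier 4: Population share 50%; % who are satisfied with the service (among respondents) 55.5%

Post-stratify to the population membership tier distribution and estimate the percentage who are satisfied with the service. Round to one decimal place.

Post-stratification weights by population share, not respondent share:
  Tier 1: 0.29 × 57.8 = 16.762
  Tier 2: 0.1 × 87.7 = 8.77
  Tier 3: 0.11 × 36.3 = 3.993
  Tier 4: 0.5 × 55.5 = 27.75
Post-stratified estimate = 57.275 → 57.3%.

57.3%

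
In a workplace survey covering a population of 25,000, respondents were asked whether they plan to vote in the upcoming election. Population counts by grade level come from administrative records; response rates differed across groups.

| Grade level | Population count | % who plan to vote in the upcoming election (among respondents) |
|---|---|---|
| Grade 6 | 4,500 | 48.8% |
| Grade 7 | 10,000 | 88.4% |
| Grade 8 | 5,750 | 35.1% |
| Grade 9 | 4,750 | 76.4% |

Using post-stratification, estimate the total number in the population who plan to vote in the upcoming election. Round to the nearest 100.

16,700

Each cell contributes its population count × the respondent rate:
  Grade 6: 4,500 × 48.8% = 2196
  Grade 7: 10,000 × 88.4% = 8840
  Grade 8: 5,750 × 35.1% = 2018.25
  Grade 9: 4,750 × 76.4% = 3629
Estimated total = 16683.2 → 16,700.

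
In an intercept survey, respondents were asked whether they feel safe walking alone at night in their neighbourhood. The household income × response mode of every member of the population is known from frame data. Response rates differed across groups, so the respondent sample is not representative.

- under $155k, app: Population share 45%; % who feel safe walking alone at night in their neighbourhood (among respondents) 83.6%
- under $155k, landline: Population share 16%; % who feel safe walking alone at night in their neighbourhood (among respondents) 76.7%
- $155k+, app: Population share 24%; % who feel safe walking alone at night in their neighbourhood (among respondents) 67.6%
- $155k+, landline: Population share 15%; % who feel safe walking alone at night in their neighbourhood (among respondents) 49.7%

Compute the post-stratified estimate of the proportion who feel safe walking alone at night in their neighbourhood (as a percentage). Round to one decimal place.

Post-stratification weights by population share, not respondent share:
  under $155k, app: 0.45 × 83.6 = 37.62
  under $155k, landline: 0.16 × 76.7 = 12.272
  $155k+, app: 0.24 × 67.6 = 16.224
  $155k+, landline: 0.15 × 49.7 = 7.455
Post-stratified estimate = 73.571 → 73.6%.

73.6%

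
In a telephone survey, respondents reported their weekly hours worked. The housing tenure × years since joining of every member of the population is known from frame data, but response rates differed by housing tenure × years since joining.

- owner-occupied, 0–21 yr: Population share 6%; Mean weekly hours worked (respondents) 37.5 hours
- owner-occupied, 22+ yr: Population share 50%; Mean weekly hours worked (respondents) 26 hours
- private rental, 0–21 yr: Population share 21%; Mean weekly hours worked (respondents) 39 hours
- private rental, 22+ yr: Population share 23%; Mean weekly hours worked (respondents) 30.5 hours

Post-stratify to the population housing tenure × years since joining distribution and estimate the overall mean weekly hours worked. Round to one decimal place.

30.5

Reweight to the known housing tenure × years since joining distribution:
  owner-occupied, 0–21 yr: 0.06 × 37.5 = 2.25
  owner-occupied, 22+ yr: 0.5 × 26 = 13
  private rental, 0–21 yr: 0.21 × 39 = 8.19
  private rental, 22+ yr: 0.23 × 30.5 = 7.015
Post-stratified estimate = 30.455 → 30.5.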